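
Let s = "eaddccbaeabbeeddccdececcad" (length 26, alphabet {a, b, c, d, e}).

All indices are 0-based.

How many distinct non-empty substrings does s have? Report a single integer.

320

rank→(start, suffix):
  0 → (9, 'abbeeddccdececcad')
  1 → (24, 'ad')
  2 → (1, 'addccbaeabbeeddccdececcad')
  3 → (7, 'aeabbeeddccdececcad')
  4 → (6, 'baeabbeeddccdececcad')
  5 → (10, 'bbeeddccdececcad')
  6 → (11, 'beeddccdececcad')
  7 → (23, 'cad')
  8 → (5, 'cbaeabbeeddccdececcad')
  9 → (22, 'ccad')
  10 → (4, 'ccbaeabbeeddccdececcad')
  11 → (16, 'ccdececcad')
  12 → (17, 'cdececcad')
  13 → (20, 'ceccad')
  14 → (25, 'd')
  15 → (3, 'dccbaeabbeeddccdececcad')
  16 → (15, 'dccdececcad')
  17 → (2, 'ddccbaeabbeeddccdececcad')
  18 → (14, 'ddccdececcad')
  19 → (18, 'dececcad')
  20 → (8, 'eabbeeddccdececcad')
  21 → (0, 'eaddccbaeabbeeddccdececcad')
  22 → (21, 'eccad')
  23 → (19, 'ececcad')
  24 → (13, 'eddccdececcad')
  25 → (12, 'eeddccdececcad')

SA = [9, 24, 1, 7, 6, 10, 11, 23, 5, 22, 4, 16, 17, 20, 25, 3, 15, 2, 14, 18, 8, 0, 21, 19, 13, 12]
i: (SA[i-1],SA[i]) lcp shared
  1: (9,24) 1 'a'
  2: (24,1) 2 'ad'
  3: (1,7) 1 'a'
  4: (7,6) 0 ''
  5: (6,10) 1 'b'
  6: (10,11) 1 'b'
  7: (11,23) 0 ''
  8: (23,5) 1 'c'
  9: (5,22) 1 'c'
  10: (22,4) 2 'cc'
  11: (4,16) 2 'cc'
  12: (16,17) 1 'c'
  13: (17,20) 1 'c'
  14: (20,25) 0 ''
  15: (25,3) 1 'd'
  16: (3,15) 3 'dcc'
  17: (15,2) 1 'd'
  18: (2,14) 4 'ddcc'
  19: (14,18) 1 'd'
  20: (18,8) 0 ''
  21: (8,0) 2 'ea'
  22: (0,21) 1 'e'
  23: (21,19) 2 'ec'
  24: (19,13) 1 'e'
  25: (13,12) 1 'e'

n(n+1)/2 = 26·27/2 = 351
Σ LCP = 0 + 1 + 2 + 1 + 0 + 1 + 1 + 0 + 1 + 1 + 2 + 2 + 1 + 1 + 0 + 1 + 3 + 1 + 4 + 1 + 0 + 2 + 1 + 2 + 1 + 1 = 31
distinct = 351 − 31 = 320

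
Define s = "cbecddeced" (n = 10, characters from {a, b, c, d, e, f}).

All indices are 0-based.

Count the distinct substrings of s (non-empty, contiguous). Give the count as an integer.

rank | idx | suffix
   0 |   1 | becddeced
   1 |   0 | cbecddeced
   2 |   3 | cddeced
   3 |   7 | ced
   4 |   9 | d
   5 |   4 | ddeced
   6 |   5 | deced
   7 |   2 | ecddeced
   8 |   6 | eced
   9 |   8 | ed

SA = [1, 0, 3, 7, 9, 4, 5, 2, 6, 8]
rank  pair      lcp
   1  s[1:],s[0:]  0  ''
   2  s[0:],s[3:]  1  'c'
   3  s[3:],s[7:]  1  'c'
   4  s[7:],s[9:]  0  ''
   5  s[9:],s[4:]  1  'd'
   6  s[4:],s[5:]  1  'd'
   7  s[5:],s[2:]  0  ''
   8  s[2:],s[6:]  2  'ec'
   9  s[6:],s[8:]  1  'e'

n(n+1)/2 = 10·11/2 = 55
Σ LCP = 0 + 0 + 1 + 1 + 0 + 1 + 1 + 0 + 2 + 1 = 7
distinct = 55 − 7 = 48

48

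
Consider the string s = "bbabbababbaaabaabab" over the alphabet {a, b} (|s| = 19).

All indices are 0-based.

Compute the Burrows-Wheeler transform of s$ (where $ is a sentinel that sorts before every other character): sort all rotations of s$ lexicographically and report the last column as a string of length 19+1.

bbabbaabbbabaababaa$

rank  rotation              last
    0  $bbabbababbaaabaabab  b
    1  aaabaabab$bbabbababb  b
    2  aabaabab$bbabbababba  a
    3  aabab$bbabbababbaaab  b
    4  ab$bbabbababbaaabaab  b
    5  abaabab$bbabbababbaa  a
    6  abab$bbabbababbaaaba  a
    7  ababbaaabaabab$bbabb  b
    8  abbaaabaabab$bbabbab  b
    9  abbababbaaabaabab$bb  b
   10  b$bbabbababbaaabaaba  a
   11  baaabaabab$bbabbabab  b
   12  baabab$bbabbababbaaa  a
   13  bab$bbabbababbaaabaa  a
   14  bababbaaabaabab$bbab  b
   15  babbaaabaabab$bbabba  a
   16  babbababbaaabaabab$b  b
   17  bbaaabaabab$bbabbaba  a
   18  bbababbaaabaabab$bba  a
   19  bbabbababbaaabaabab$  $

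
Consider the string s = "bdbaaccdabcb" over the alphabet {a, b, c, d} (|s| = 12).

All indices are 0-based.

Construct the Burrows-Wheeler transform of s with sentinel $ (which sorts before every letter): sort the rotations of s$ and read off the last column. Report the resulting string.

bbdacda$baccb

rank  rotation       last
    0  $bdbaaccdabcb  b
    1  aaccdabcb$bdb  b
    2  abcb$bdbaaccd  d
    3  accdabcb$bdba  a
    4  b$bdbaaccdabc  c
    5  baaccdabcb$bd  d
    6  bcb$bdbaaccda  a
    7  bdbaaccdabcb$  $
    8  cb$bdbaaccdab  b
    9  ccdabcb$bdbaa  a
   10  cdabcb$bdbaac  c
   11  dabcb$bdbaacc  c
   12  dbaaccdabcb$b  b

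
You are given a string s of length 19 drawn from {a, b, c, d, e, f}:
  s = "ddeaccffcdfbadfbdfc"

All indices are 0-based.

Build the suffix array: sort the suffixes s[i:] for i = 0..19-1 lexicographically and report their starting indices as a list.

[3, 12, 11, 15, 18, 4, 8, 5, 0, 1, 9, 13, 16, 2, 10, 14, 17, 7, 6]

sorted suffixes:
  #0 SA[0]=3  'accffcdfbadfbdfc'
  #1 SA[1]=12  'adfbdfc'
  #2 SA[2]=11  'badfbdfc'
  #3 SA[3]=15  'bdfc'
  #4 SA[4]=18  'c'
  #5 SA[5]=4  'ccffcdfbadfbdfc'
  #6 SA[6]=8  'cdfbadfbdfc'
  #7 SA[7]=5  'cffcdfbadfbdfc'
  #8 SA[8]=0  'ddeaccffcdfbadfbdfc'
  #9 SA[9]=1  'deaccffcdfbadfbdfc'
  #10 SA[10]=9  'dfbadfbdfc'
  #11 SA[11]=13  'dfbdfc'
  #12 SA[12]=16  'dfc'
  #13 SA[13]=2  'eaccffcdfbadfbdfc'
  #14 SA[14]=10  'fbadfbdfc'
  #15 SA[15]=14  'fbdfc'
  #16 SA[16]=17  'fc'
  #17 SA[17]=7  'fcdfbadfbdfc'
  #18 SA[18]=6  'ffcdfbadfbdfc'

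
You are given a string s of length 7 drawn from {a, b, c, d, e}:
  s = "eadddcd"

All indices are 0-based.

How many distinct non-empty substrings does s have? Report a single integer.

rank→(start, suffix):
  0 → (1, 'adddcd')
  1 → (5, 'cd')
  2 → (6, 'd')
  3 → (4, 'dcd')
  4 → (3, 'ddcd')
  5 → (2, 'dddcd')
  6 → (0, 'eadddcd')

SA = [1, 5, 6, 4, 3, 2, 0]
i: (SA[i-1],SA[i]) lcp shared
  1: (1,5) 0 ''
  2: (5,6) 0 ''
  3: (6,4) 1 'd'
  4: (4,3) 1 'd'
  5: (3,2) 2 'dd'
  6: (2,0) 0 ''

n(n+1)/2 = 7·8/2 = 28
Σ LCP = 0 + 0 + 0 + 1 + 1 + 2 + 0 = 4
distinct = 28 − 4 = 24

24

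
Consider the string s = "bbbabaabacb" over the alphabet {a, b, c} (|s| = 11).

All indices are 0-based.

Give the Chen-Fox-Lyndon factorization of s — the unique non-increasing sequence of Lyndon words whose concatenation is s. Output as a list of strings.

["b", "b", "b", "ab", "aabacb"]

emit factor 1: 'b' (i=0, period=1)
emit factor 2: 'b' (i=1, period=1)
emit factor 3: 'b' (i=2, period=1)
emit factor 4: 'ab' (i=3, period=2)
emit factor 5: 'aabacb' (i=5, period=6)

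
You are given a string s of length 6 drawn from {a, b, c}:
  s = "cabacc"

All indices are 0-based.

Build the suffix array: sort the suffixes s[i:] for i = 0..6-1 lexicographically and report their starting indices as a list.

[1, 3, 2, 5, 0, 4]

rank→(start, suffix):
  0 → (1, 'abacc')
  1 → (3, 'acc')
  2 → (2, 'bacc')
  3 → (5, 'c')
  4 → (0, 'cabacc')
  5 → (4, 'cc')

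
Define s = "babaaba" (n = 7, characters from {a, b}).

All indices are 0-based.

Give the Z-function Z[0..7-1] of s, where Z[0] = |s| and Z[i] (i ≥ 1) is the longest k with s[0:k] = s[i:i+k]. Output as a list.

[7, 0, 2, 0, 0, 2, 0]

Z[0]=7
i=1: fresh scan; Z[1]=0
i=2: fresh scan; Z[2]=2 extend→box=[2,4)
i=3: min(r-i=1, Z[1]=0)=0; Z[3]=0
i=4: fresh scan; Z[4]=0
i=5: fresh scan; Z[5]=2 extend→box=[5,7)
i=6: min(r-i=1, Z[1]=0)=0; Z[6]=0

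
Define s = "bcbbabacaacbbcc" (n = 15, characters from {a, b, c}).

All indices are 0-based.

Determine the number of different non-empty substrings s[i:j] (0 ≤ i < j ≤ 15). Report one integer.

102

rank | idx | suffix
   0 |   8 | aacbbcc
   1 |   4 | abacaacbbcc
   2 |   6 | acaacbbcc
   3 |   9 | acbbcc
   4 |   3 | babacaacbbcc
   5 |   5 | bacaacbbcc
   6 |   2 | bbabacaacbbcc
   7 |  11 | bbcc
   8 |   0 | bcbbabacaacbbcc
   9 |  12 | bcc
  10 |  14 | c
  11 |   7 | caacbbcc
  12 |   1 | cbbabacaacbbcc
  13 |  10 | cbbcc
  14 |  13 | cc

SA = [8, 4, 6, 9, 3, 5, 2, 11, 0, 12, 14, 7, 1, 10, 13]
i: (SA[i-1],SA[i]) lcp shared
  1: (8,4) 1 'a'
  2: (4,6) 1 'a'
  3: (6,9) 2 'ac'
  4: (9,3) 0 ''
  5: (3,5) 2 'ba'
  6: (5,2) 1 'b'
  7: (2,11) 2 'bb'
  8: (11,0) 1 'b'
  9: (0,12) 2 'bc'
  10: (12,14) 0 ''
  11: (14,7) 1 'c'
  12: (7,1) 1 'c'
  13: (1,10) 3 'cbb'
  14: (10,13) 1 'c'

n(n+1)/2 = 15·16/2 = 120
Σ LCP = 0 + 1 + 1 + 2 + 0 + 2 + 1 + 2 + 1 + 2 + 0 + 1 + 1 + 3 + 1 = 18
distinct = 120 − 18 = 102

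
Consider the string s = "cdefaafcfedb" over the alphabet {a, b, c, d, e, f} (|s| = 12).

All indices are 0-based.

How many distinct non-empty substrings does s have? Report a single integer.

72

rank→(start, suffix):
  0 → (4, 'aafcfedb')
  1 → (5, 'afcfedb')
  2 → (11, 'b')
  3 → (0, 'cdefaafcfedb')
  4 → (7, 'cfedb')
  5 → (10, 'db')
  6 → (1, 'defaafcfedb')
  7 → (9, 'edb')
  8 → (2, 'efaafcfedb')
  9 → (3, 'faafcfedb')
  10 → (6, 'fcfedb')
  11 → (8, 'fedb')

SA = [4, 5, 11, 0, 7, 10, 1, 9, 2, 3, 6, 8]
[i] adj suffixes → lcp
  [1] 4/5 → 1 ('a')
  [2] 5/11 → 0 ('')
  [3] 11/0 → 0 ('')
  [4] 0/7 → 1 ('c')
  [5] 7/10 → 0 ('')
  [6] 10/1 → 1 ('d')
  [7] 1/9 → 0 ('')
  [8] 9/2 → 1 ('e')
  [9] 2/3 → 0 ('')
  [10] 3/6 → 1 ('f')
  [11] 6/8 → 1 ('f')

n(n+1)/2 = 12·13/2 = 78
Σ LCP = 0 + 1 + 0 + 0 + 1 + 0 + 1 + 0 + 1 + 0 + 1 + 1 = 6
distinct = 78 − 6 = 72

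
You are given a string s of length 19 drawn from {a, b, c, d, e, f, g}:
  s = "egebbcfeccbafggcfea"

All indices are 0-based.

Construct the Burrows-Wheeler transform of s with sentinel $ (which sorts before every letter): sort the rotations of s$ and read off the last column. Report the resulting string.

rank  rotation              last
    0  $egebbcfeccbafggcfea  a
    1  a$egebbcfeccbafggcfe  e
    2  afggcfea$egebbcfeccb  b
    3  bafggcfea$egebbcfecc  c
    4  bbcfeccbafggcfea$ege  e
    5  bcfeccbafggcfea$egeb  b
    6  cbafggcfea$egebbcfec  c
    7  ccbafggcfea$egebbcfe  e
    8  cfea$egebbcfeccbafgg  g
    9  cfeccbafggcfea$egebb  b
   10  ea$egebbcfeccbafggcf  f
   11  ebbcfeccbafggcfea$eg  g
   12  eccbafggcfea$egebbcf  f
   13  egebbcfeccbafggcfea$  $
   14  fea$egebbcfeccbafggc  c
   15  feccbafggcfea$egebbc  c
   16  fggcfea$egebbcfeccba  a
   17  gcfea$egebbcfeccbafg  g
   18  gebbcfeccbafggcfea$e  e
   19  ggcfea$egebbcfeccbaf  f

aebcebcegbfgf$ccagef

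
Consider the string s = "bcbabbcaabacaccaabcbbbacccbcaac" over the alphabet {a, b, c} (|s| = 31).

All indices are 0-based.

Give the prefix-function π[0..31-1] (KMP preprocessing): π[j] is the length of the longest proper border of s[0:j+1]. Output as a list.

[0, 0, 1, 0, 1, 1, 2, 0, 0, 1, 0, 0, 0, 0, 0, 0, 0, 1, 2, 3, 1, 1, 0, 0, 0, 0, 1, 2, 0, 0, 0]

π[0] = 0
j=1 s[j]='c': π[1]=0 (border '')
j=2 s[j]='b': π[2]=1 (border 'b')
j=3 s[j]='a': k: 1→0; π[3]=0 (border '')
j=4 s[j]='b': π[4]=1 (border 'b')
j=5 s[j]='b': k: 1→0; π[5]=1 (border 'b')
j=6 s[j]='c': π[6]=2 (border 'bc')
j=7 s[j]='a': k: 2→0; π[7]=0 (border '')
j=8 s[j]='a': π[8]=0 (border '')
j=9 s[j]='b': π[9]=1 (border 'b')
j=10 s[j]='a': k: 1→0; π[10]=0 (border '')
j=11 s[j]='c': π[11]=0 (border '')
j=12 s[j]='a': π[12]=0 (border '')
j=13 s[j]='c': π[13]=0 (border '')
j=14 s[j]='c': π[14]=0 (border '')
j=15 s[j]='a': π[15]=0 (border '')
j=16 s[j]='a': π[16]=0 (border '')
j=17 s[j]='b': π[17]=1 (border 'b')
j=18 s[j]='c': π[18]=2 (border 'bc')
j=19 s[j]='b': π[19]=3 (border 'bcb')
j=20 s[j]='b': k: 3→1→0; π[20]=1 (border 'b')
j=21 s[j]='b': k: 1→0; π[21]=1 (border 'b')
j=22 s[j]='a': k: 1→0; π[22]=0 (border '')
j=23 s[j]='c': π[23]=0 (border '')
j=24 s[j]='c': π[24]=0 (border '')
j=25 s[j]='c': π[25]=0 (border '')
j=26 s[j]='b': π[26]=1 (border 'b')
j=27 s[j]='c': π[27]=2 (border 'bc')
j=28 s[j]='a': k: 2→0; π[28]=0 (border '')
j=29 s[j]='a': π[29]=0 (border '')
j=30 s[j]='c': π[30]=0 (border '')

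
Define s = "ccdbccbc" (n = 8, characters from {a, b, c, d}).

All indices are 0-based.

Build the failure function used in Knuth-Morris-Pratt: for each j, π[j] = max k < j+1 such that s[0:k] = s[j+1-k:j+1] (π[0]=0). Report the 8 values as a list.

[0, 1, 0, 0, 1, 2, 0, 1]

π[0] = 0
j=1 s[j]='c': π[1]=1 (border 'c')
j=2 s[j]='d': k: 1→0; π[2]=0 (border '')
j=3 s[j]='b': π[3]=0 (border '')
j=4 s[j]='c': π[4]=1 (border 'c')
j=5 s[j]='c': π[5]=2 (border 'cc')
j=6 s[j]='b': k: 2→1→0; π[6]=0 (border '')
j=7 s[j]='c': π[7]=1 (border 'c')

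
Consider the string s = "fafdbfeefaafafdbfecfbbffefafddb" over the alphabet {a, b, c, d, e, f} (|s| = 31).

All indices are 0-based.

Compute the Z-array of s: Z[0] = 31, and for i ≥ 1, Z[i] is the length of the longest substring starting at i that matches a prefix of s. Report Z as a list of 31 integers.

[31, 0, 1, 0, 0, 1, 0, 0, 2, 0, 0, 7, 0, 1, 0, 0, 1, 0, 0, 1, 0, 0, 1, 1, 0, 4, 0, 1, 0, 0, 0]

Z[0]=31
i=1: i≥r, start 0; Z[1]=0
i=2: i≥r, start 0; Z[2]=1 grow→box=[2,3)
i=3: i≥r, start 0; Z[3]=0
i=4: i≥r, start 0; Z[4]=0
i=5: i≥r, start 0; Z[5]=1 grow→box=[5,6)
i=6: i≥r, start 0; Z[6]=0
i=7: i≥r, start 0; Z[7]=0
i=8: i≥r, start 0; Z[8]=2 grow→box=[8,10)
i=9: min(r-i=1, Z[1]=0)=0; Z[9]=0
i=10: i≥r, start 0; Z[10]=0
i=11: i≥r, start 0; Z[11]=7 grow→box=[11,18)
i=12: min(r-i=6, Z[1]=0)=0; Z[12]=0
i=13: min(r-i=5, Z[2]=1)=1; Z[13]=1
i=14: min(r-i=4, Z[3]=0)=0; Z[14]=0
i=15: min(r-i=3, Z[4]=0)=0; Z[15]=0
i=16: min(r-i=2, Z[5]=1)=1; Z[16]=1
i=17: min(r-i=1, Z[6]=0)=0; Z[17]=0
i=18: i≥r, start 0; Z[18]=0
i=19: i≥r, start 0; Z[19]=1 grow→box=[19,20)
i=20: i≥r, start 0; Z[20]=0
i=21: i≥r, start 0; Z[21]=0
i=22: i≥r, start 0; Z[22]=1 grow→box=[22,23)
i=23: i≥r, start 0; Z[23]=1 grow→box=[23,24)
i=24: i≥r, start 0; Z[24]=0
i=25: i≥r, start 0; Z[25]=4 grow→box=[25,29)
i=26: min(r-i=3, Z[1]=0)=0; Z[26]=0
i=27: min(r-i=2, Z[2]=1)=1; Z[27]=1
i=28: min(r-i=1, Z[3]=0)=0; Z[28]=0
i=29: i≥r, start 0; Z[29]=0
i=30: i≥r, start 0; Z[30]=0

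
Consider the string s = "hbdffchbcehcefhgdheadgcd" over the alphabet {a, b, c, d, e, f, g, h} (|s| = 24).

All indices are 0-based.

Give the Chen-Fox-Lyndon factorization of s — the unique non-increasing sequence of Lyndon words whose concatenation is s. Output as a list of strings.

["h", "bdffch", "bcehcefhgdhe", "adgcd"]

emit factor 1: 'h' (i=0, period=1)
emit factor 2: 'bdffch' (i=1, period=6)
emit factor 3: 'bcehcefhgdhe' (i=7, period=12)
emit factor 4: 'adgcd' (i=19, period=5)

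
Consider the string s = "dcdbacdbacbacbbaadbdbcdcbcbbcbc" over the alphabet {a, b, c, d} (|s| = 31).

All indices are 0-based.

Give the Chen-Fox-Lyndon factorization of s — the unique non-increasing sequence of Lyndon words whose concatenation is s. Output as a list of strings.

emit factor 1: 'd' (i=0, period=1)
emit factor 2: 'cd' (i=1, period=2)
emit factor 3: 'b' (i=3, period=1)
emit factor 4: 'acdb' (i=4, period=4)
emit factor 5: 'acbacbb' (i=8, period=7)
emit factor 6: 'aadbdbcdcbcbbcbc' (i=15, period=16)

["d", "cd", "b", "acdb", "acbacbb", "aadbdbcdcbcbbcbc"]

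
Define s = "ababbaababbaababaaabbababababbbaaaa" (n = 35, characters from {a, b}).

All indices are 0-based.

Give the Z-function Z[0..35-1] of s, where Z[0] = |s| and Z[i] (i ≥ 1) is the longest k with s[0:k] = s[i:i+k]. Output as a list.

Z[0]=35
i=1: i≥r, start 0; Z[1]=0
i=2: i≥r, start 0; Z[2]=2 grow→box=[2,4)
i=3: min(r-i=1, Z[1]=0)=0; Z[3]=0
i=4: i≥r, start 0; Z[4]=0
i=5: i≥r, start 0; Z[5]=1 grow→box=[5,6)
i=6: i≥r, start 0; Z[6]=10 grow→box=[6,16)
i=7: min(r-i=9, Z[1]=0)=0; Z[7]=0
i=8: min(r-i=8, Z[2]=2)=2; Z[8]=2
i=9: min(r-i=7, Z[3]=0)=0; Z[9]=0
i=10: min(r-i=6, Z[4]=0)=0; Z[10]=0
i=11: min(r-i=5, Z[5]=1)=1; Z[11]=1
i=12: min(r-i=4, Z[6]=10)=4; Z[12]=4
i=13: min(r-i=3, Z[7]=0)=0; Z[13]=0
i=14: min(r-i=2, Z[8]=2)=2; Z[14]=3 grow→box=[14,17)
i=15: min(r-i=2, Z[1]=0)=0; Z[15]=0
i=16: min(r-i=1, Z[2]=2)=1; Z[16]=1
i=17: i≥r, start 0; Z[17]=1 grow→box=[17,18)
i=18: i≥r, start 0; Z[18]=2 grow→box=[18,20)
i=19: min(r-i=1, Z[1]=0)=0; Z[19]=0
i=20: i≥r, start 0; Z[20]=0
i=21: i≥r, start 0; Z[21]=4 grow→box=[21,25)
i=22: min(r-i=3, Z[1]=0)=0; Z[22]=0
i=23: min(r-i=2, Z[2]=2)=2; Z[23]=4 grow→box=[23,27)
i=24: min(r-i=3, Z[1]=0)=0; Z[24]=0
i=25: min(r-i=2, Z[2]=2)=2; Z[25]=5 grow→box=[25,30)
i=26: min(r-i=4, Z[1]=0)=0; Z[26]=0
i=27: min(r-i=3, Z[2]=2)=2; Z[27]=2
i=28: min(r-i=2, Z[3]=0)=0; Z[28]=0
i=29: min(r-i=1, Z[4]=0)=0; Z[29]=0
i=30: i≥r, start 0; Z[30]=0
i=31: i≥r, start 0; Z[31]=1 grow→box=[31,32)
i=32: i≥r, start 0; Z[32]=1 grow→box=[32,33)
i=33: i≥r, start 0; Z[33]=1 grow→box=[33,34)
i=34: i≥r, start 0; Z[34]=1 grow→box=[34,35)

[35, 0, 2, 0, 0, 1, 10, 0, 2, 0, 0, 1, 4, 0, 3, 0, 1, 1, 2, 0, 0, 4, 0, 4, 0, 5, 0, 2, 0, 0, 0, 1, 1, 1, 1]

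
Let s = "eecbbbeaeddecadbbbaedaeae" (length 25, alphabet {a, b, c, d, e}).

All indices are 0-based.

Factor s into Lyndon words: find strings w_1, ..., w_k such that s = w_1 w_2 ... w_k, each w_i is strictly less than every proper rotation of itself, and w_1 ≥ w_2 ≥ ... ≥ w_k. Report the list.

["e", "e", "c", "bbbe", "aeddec", "adbbbaedaeae"]

emit factor 1: 'e' (i=0, period=1)
emit factor 2: 'e' (i=1, period=1)
emit factor 3: 'c' (i=2, period=1)
emit factor 4: 'bbbe' (i=3, period=4)
emit factor 5: 'aeddec' (i=7, period=6)
emit factor 6: 'adbbbaedaeae' (i=13, period=12)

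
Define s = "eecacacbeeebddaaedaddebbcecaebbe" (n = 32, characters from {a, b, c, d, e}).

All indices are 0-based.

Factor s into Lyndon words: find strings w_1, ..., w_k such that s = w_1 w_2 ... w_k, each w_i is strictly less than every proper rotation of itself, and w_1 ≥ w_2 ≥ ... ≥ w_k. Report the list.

emit factor 1: 'e' (i=0, period=1)
emit factor 2: 'e' (i=1, period=1)
emit factor 3: 'c' (i=2, period=1)
emit factor 4: 'acacbeeebdd' (i=3, period=11)
emit factor 5: 'aaedaddebbcecaebbe' (i=14, period=18)

["e", "e", "c", "acacbeeebdd", "aaedaddebbcecaebbe"]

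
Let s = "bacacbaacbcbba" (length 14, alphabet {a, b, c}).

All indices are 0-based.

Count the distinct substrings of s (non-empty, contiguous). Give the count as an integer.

rank→(start, suffix):
  0 → (13, 'a')
  1 → (6, 'aacbcbba')
  2 → (1, 'acacbaacbcbba')
  3 → (3, 'acbaacbcbba')
  4 → (7, 'acbcbba')
  5 → (12, 'ba')
  6 → (5, 'baacbcbba')
  7 → (0, 'bacacbaacbcbba')
  8 → (11, 'bba')
  9 → (9, 'bcbba')
  10 → (2, 'cacbaacbcbba')
  11 → (4, 'cbaacbcbba')
  12 → (10, 'cbba')
  13 → (8, 'cbcbba')

SA = [13, 6, 1, 3, 7, 12, 5, 0, 11, 9, 2, 4, 10, 8]
rank  pair      lcp
   1  s[13:],s[6:]  1  'a'
   2  s[6:],s[1:]  1  'a'
   3  s[1:],s[3:]  2  'ac'
   4  s[3:],s[7:]  3  'acb'
   5  s[7:],s[12:]  0  ''
   6  s[12:],s[5:]  2  'ba'
   7  s[5:],s[0:]  2  'ba'
   8  s[0:],s[11:]  1  'b'
   9  s[11:],s[9:]  1  'b'
  10  s[9:],s[2:]  0  ''
  11  s[2:],s[4:]  1  'c'
  12  s[4:],s[10:]  2  'cb'
  13  s[10:],s[8:]  2  'cb'

n(n+1)/2 = 14·15/2 = 105
Σ LCP = 0 + 1 + 1 + 2 + 3 + 0 + 2 + 2 + 1 + 1 + 0 + 1 + 2 + 2 = 18
distinct = 105 − 18 = 87

87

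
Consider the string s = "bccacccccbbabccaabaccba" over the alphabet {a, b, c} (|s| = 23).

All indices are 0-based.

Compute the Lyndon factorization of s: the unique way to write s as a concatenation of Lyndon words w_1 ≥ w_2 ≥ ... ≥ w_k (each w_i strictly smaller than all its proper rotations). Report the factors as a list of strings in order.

["bcc", "acccccbb", "abcc", "aabaccb", "a"]

emit factor 1: 'bcc' (i=0, period=3)
emit factor 2: 'acccccbb' (i=3, period=8)
emit factor 3: 'abcc' (i=11, period=4)
emit factor 4: 'aabaccb' (i=15, period=7)
emit factor 5: 'a' (i=22, period=1)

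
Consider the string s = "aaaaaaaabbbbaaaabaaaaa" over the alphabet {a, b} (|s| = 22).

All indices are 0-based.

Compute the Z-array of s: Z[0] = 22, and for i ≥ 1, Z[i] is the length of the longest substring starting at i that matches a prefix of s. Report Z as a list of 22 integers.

[22, 7, 6, 5, 4, 3, 2, 1, 0, 0, 0, 0, 4, 3, 2, 1, 0, 5, 4, 3, 2, 1]

Z[0]=22
i=1: fresh scan; Z[1]=7 scan→box=[1,8)
i=2: min(r-i=6, Z[1]=7)=6; Z[2]=6
i=3: min(r-i=5, Z[2]=6)=5; Z[3]=5
i=4: min(r-i=4, Z[3]=5)=4; Z[4]=4
i=5: min(r-i=3, Z[4]=4)=3; Z[5]=3
i=6: min(r-i=2, Z[5]=3)=2; Z[6]=2
i=7: min(r-i=1, Z[6]=2)=1; Z[7]=1
i=8: fresh scan; Z[8]=0
i=9: fresh scan; Z[9]=0
i=10: fresh scan; Z[10]=0
i=11: fresh scan; Z[11]=0
i=12: fresh scan; Z[12]=4 scan→box=[12,16)
i=13: min(r-i=3, Z[1]=7)=3; Z[13]=3
i=14: min(r-i=2, Z[2]=6)=2; Z[14]=2
i=15: min(r-i=1, Z[3]=5)=1; Z[15]=1
i=16: fresh scan; Z[16]=0
i=17: fresh scan; Z[17]=5 scan→box=[17,22)
i=18: min(r-i=4, Z[1]=7)=4; Z[18]=4
i=19: min(r-i=3, Z[2]=6)=3; Z[19]=3
i=20: min(r-i=2, Z[3]=5)=2; Z[20]=2
i=21: min(r-i=1, Z[4]=4)=1; Z[21]=1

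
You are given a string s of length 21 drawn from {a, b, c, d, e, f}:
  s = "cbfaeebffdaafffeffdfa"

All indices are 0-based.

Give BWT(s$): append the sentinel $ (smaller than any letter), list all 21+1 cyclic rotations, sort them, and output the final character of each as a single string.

afdface$ffeafdbfffbefa

rank  rotation                last
    0  $cbfaeebffdaafffeffdfa  a
    1  a$cbfaeebffdaafffeffdf  f
    2  aafffeffdfa$cbfaeebffd  d
    3  aeebffdaafffeffdfa$cbf  f
    4  afffeffdfa$cbfaeebffda  a
    5  bfaeebffdaafffeffdfa$c  c
    6  bffdaafffeffdfa$cbfaee  e
    7  cbfaeebffdaafffeffdfa$  $
    8  daafffeffdfa$cbfaeebff  f
    9  dfa$cbfaeebffdaafffeff  f
   10  ebffdaafffeffdfa$cbfae  e
   11  eebffdaafffeffdfa$cbfa  a
   12  effdfa$cbfaeebffdaafff  f
   13  fa$cbfaeebffdaafffeffd  d
   14  faeebffdaafffeffdfa$cb  b
   15  fdaafffeffdfa$cbfaeebf  f
   16  fdfa$cbfaeebffdaafffef  f
   17  feffdfa$cbfaeebffdaaff  f
   18  ffdaafffeffdfa$cbfaeeb  b
   19  ffdfa$cbfaeebffdaafffe  e
   20  ffeffdfa$cbfaeebffdaaf  f
   21  fffeffdfa$cbfaeebffdaa  a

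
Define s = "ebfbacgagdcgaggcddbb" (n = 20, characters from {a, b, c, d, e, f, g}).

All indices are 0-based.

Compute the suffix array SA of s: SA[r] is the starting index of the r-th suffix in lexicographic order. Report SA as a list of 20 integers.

[4, 7, 12, 19, 3, 18, 1, 15, 5, 10, 17, 9, 16, 0, 2, 6, 11, 14, 8, 13]

rank→(start, suffix):
  0 → (4, 'acgagdcgaggcddbb')
  1 → (7, 'agdcgaggcddbb')
  2 → (12, 'aggcddbb')
  3 → (19, 'b')
  4 → (3, 'bacgagdcgaggcddbb')
  5 → (18, 'bb')
  6 → (1, 'bfbacgagdcgaggcddbb')
  7 → (15, 'cddbb')
  8 → (5, 'cgagdcgaggcddbb')
  9 → (10, 'cgaggcddbb')
  10 → (17, 'dbb')
  11 → (9, 'dcgaggcddbb')
  12 → (16, 'ddbb')
  13 → (0, 'ebfbacgagdcgaggcddbb')
  14 → (2, 'fbacgagdcgaggcddbb')
  15 → (6, 'gagdcgaggcddbb')
  16 → (11, 'gaggcddbb')
  17 → (14, 'gcddbb')
  18 → (8, 'gdcgaggcddbb')
  19 → (13, 'ggcddbb')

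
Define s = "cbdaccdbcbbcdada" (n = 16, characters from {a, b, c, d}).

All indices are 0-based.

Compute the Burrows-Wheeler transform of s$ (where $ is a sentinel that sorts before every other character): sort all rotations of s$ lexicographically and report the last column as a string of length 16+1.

rank  rotation           last
    0  $cbdaccdbcbbcdada  a
    1  a$cbdaccdbcbbcdad  d
    2  accdbcbbcdada$cbd  d
    3  ada$cbdaccdbcbbcd  d
    4  bbcdada$cbdaccdbc  c
    5  bcbbcdada$cbdaccd  d
    6  bcdada$cbdaccdbcb  b
    7  bdaccdbcbbcdada$c  c
    8  cbbcdada$cbdaccdb  b
    9  cbdaccdbcbbcdada$  $
   10  ccdbcbbcdada$cbda  a
   11  cdada$cbdaccdbcbb  b
   12  cdbcbbcdada$cbdac  c
   13  da$cbdaccdbcbbcda  a
   14  daccdbcbbcdada$cb  b
   15  dada$cbdaccdbcbbc  c
   16  dbcbbcdada$cbdacc  c

adddcdbcb$abcabcc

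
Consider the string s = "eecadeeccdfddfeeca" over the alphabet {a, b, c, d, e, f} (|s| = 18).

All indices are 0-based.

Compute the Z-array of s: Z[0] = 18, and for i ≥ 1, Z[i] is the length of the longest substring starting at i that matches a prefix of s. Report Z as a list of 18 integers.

Z[0]=18
i=1: i≥r, start 0; Z[1]=1 grow→box=[1,2)
i=2: i≥r, start 0; Z[2]=0
i=3: i≥r, start 0; Z[3]=0
i=4: i≥r, start 0; Z[4]=0
i=5: i≥r, start 0; Z[5]=3 grow→box=[5,8)
i=6: min(r-i=2, Z[1]=1)=1; Z[6]=1
i=7: min(r-i=1, Z[2]=0)=0; Z[7]=0
i=8: i≥r, start 0; Z[8]=0
i=9: i≥r, start 0; Z[9]=0
i=10: i≥r, start 0; Z[10]=0
i=11: i≥r, start 0; Z[11]=0
i=12: i≥r, start 0; Z[12]=0
i=13: i≥r, start 0; Z[13]=0
i=14: i≥r, start 0; Z[14]=4 grow→box=[14,18)
i=15: min(r-i=3, Z[1]=1)=1; Z[15]=1
i=16: min(r-i=2, Z[2]=0)=0; Z[16]=0
i=17: min(r-i=1, Z[3]=0)=0; Z[17]=0

[18, 1, 0, 0, 0, 3, 1, 0, 0, 0, 0, 0, 0, 0, 4, 1, 0, 0]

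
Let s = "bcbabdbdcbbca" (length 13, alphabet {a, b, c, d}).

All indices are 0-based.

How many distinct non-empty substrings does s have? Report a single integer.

79

sorted suffixes:
  #0 SA[0]=12  'a'
  #1 SA[1]=3  'abdbdcbbca'
  #2 SA[2]=2  'babdbdcbbca'
  #3 SA[3]=9  'bbca'
  #4 SA[4]=10  'bca'
  #5 SA[5]=0  'bcbabdbdcbbca'
  #6 SA[6]=4  'bdbdcbbca'
  #7 SA[7]=6  'bdcbbca'
  #8 SA[8]=11  'ca'
  #9 SA[9]=1  'cbabdbdcbbca'
  #10 SA[10]=8  'cbbca'
  #11 SA[11]=5  'dbdcbbca'
  #12 SA[12]=7  'dcbbca'

SA = [12, 3, 2, 9, 10, 0, 4, 6, 11, 1, 8, 5, 7]
i: (SA[i-1],SA[i]) lcp shared
  1: (12,3) 1 'a'
  2: (3,2) 0 ''
  3: (2,9) 1 'b'
  4: (9,10) 1 'b'
  5: (10,0) 2 'bc'
  6: (0,4) 1 'b'
  7: (4,6) 2 'bd'
  8: (6,11) 0 ''
  9: (11,1) 1 'c'
  10: (1,8) 2 'cb'
  11: (8,5) 0 ''
  12: (5,7) 1 'd'

n(n+1)/2 = 13·14/2 = 91
Σ LCP = 0 + 1 + 0 + 1 + 1 + 2 + 1 + 2 + 0 + 1 + 2 + 0 + 1 = 12
distinct = 91 − 12 = 79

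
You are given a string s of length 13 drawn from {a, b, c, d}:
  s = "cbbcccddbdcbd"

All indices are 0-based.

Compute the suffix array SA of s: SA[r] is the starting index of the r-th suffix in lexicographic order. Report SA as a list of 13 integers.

sorted suffixes:
  #0 SA[0]=1  'bbcccddbdcbd'
  #1 SA[1]=2  'bcccddbdcbd'
  #2 SA[2]=11  'bd'
  #3 SA[3]=8  'bdcbd'
  #4 SA[4]=0  'cbbcccddbdcbd'
  #5 SA[5]=10  'cbd'
  #6 SA[6]=3  'cccddbdcbd'
  #7 SA[7]=4  'ccddbdcbd'
  #8 SA[8]=5  'cddbdcbd'
  #9 SA[9]=12  'd'
  #10 SA[10]=7  'dbdcbd'
  #11 SA[11]=9  'dcbd'
  #12 SA[12]=6  'ddbdcbd'

[1, 2, 11, 8, 0, 10, 3, 4, 5, 12, 7, 9, 6]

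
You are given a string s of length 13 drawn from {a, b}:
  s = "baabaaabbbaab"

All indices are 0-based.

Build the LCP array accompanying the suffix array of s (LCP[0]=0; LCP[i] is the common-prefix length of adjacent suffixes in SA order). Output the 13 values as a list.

[0, 2, 3, 3, 1, 2, 2, 0, 1, 3, 4, 1, 2]

rank→(start, suffix):
  0 → (4, 'aaabbbaab')
  1 → (10, 'aab')
  2 → (1, 'aabaaabbbaab')
  3 → (5, 'aabbbaab')
  4 → (11, 'ab')
  5 → (2, 'abaaabbbaab')
  6 → (6, 'abbbaab')
  7 → (12, 'b')
  8 → (3, 'baaabbbaab')
  9 → (9, 'baab')
  10 → (0, 'baabaaabbbaab')
  11 → (8, 'bbaab')
  12 → (7, 'bbbaab')

SA = [4, 10, 1, 5, 11, 2, 6, 12, 3, 9, 0, 8, 7]
[i] adj suffixes → lcp
  [1] 4/10 → 2 ('aa')
  [2] 10/1 → 3 ('aab')
  [3] 1/5 → 3 ('aab')
  [4] 5/11 → 1 ('a')
  [5] 11/2 → 2 ('ab')
  [6] 2/6 → 2 ('ab')
  [7] 6/12 → 0 ('')
  [8] 12/3 → 1 ('b')
  [9] 3/9 → 3 ('baa')
  [10] 9/0 → 4 ('baab')
  [11] 0/8 → 1 ('b')
  [12] 8/7 → 2 ('bb')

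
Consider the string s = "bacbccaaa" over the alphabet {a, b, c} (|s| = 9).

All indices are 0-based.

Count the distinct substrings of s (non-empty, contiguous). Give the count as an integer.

rank→(start, suffix):
  0 → (8, 'a')
  1 → (7, 'aa')
  2 → (6, 'aaa')
  3 → (1, 'acbccaaa')
  4 → (0, 'bacbccaaa')
  5 → (3, 'bccaaa')
  6 → (5, 'caaa')
  7 → (2, 'cbccaaa')
  8 → (4, 'ccaaa')

SA = [8, 7, 6, 1, 0, 3, 5, 2, 4]
i: (SA[i-1],SA[i]) lcp shared
  1: (8,7) 1 'a'
  2: (7,6) 2 'aa'
  3: (6,1) 1 'a'
  4: (1,0) 0 ''
  5: (0,3) 1 'b'
  6: (3,5) 0 ''
  7: (5,2) 1 'c'
  8: (2,4) 1 'c'

n(n+1)/2 = 9·10/2 = 45
Σ LCP = 0 + 1 + 2 + 1 + 0 + 1 + 0 + 1 + 1 = 7
distinct = 45 − 7 = 38

38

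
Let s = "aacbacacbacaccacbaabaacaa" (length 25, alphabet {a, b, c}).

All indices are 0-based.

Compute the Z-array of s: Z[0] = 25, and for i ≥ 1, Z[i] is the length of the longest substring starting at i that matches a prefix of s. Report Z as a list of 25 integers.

Z[0]=25
i=1: i≥r, start 0; Z[1]=1 scan→box=[1,2)
i=2: i≥r, start 0; Z[2]=0
i=3: i≥r, start 0; Z[3]=0
i=4: i≥r, start 0; Z[4]=1 scan→box=[4,5)
i=5: i≥r, start 0; Z[5]=0
i=6: i≥r, start 0; Z[6]=1 scan→box=[6,7)
i=7: i≥r, start 0; Z[7]=0
i=8: i≥r, start 0; Z[8]=0
i=9: i≥r, start 0; Z[9]=1 scan→box=[9,10)
i=10: i≥r, start 0; Z[10]=0
i=11: i≥r, start 0; Z[11]=1 scan→box=[11,12)
i=12: i≥r, start 0; Z[12]=0
i=13: i≥r, start 0; Z[13]=0
i=14: i≥r, start 0; Z[14]=1 scan→box=[14,15)
i=15: i≥r, start 0; Z[15]=0
i=16: i≥r, start 0; Z[16]=0
i=17: i≥r, start 0; Z[17]=2 scan→box=[17,19)
i=18: min(r-i=1, Z[1]=1)=1; Z[18]=1
i=19: i≥r, start 0; Z[19]=0
i=20: i≥r, start 0; Z[20]=3 scan→box=[20,23)
i=21: min(r-i=2, Z[1]=1)=1; Z[21]=1
i=22: min(r-i=1, Z[2]=0)=0; Z[22]=0
i=23: i≥r, start 0; Z[23]=2 scan→box=[23,25)
i=24: min(r-i=1, Z[1]=1)=1; Z[24]=1

[25, 1, 0, 0, 1, 0, 1, 0, 0, 1, 0, 1, 0, 0, 1, 0, 0, 2, 1, 0, 3, 1, 0, 2, 1]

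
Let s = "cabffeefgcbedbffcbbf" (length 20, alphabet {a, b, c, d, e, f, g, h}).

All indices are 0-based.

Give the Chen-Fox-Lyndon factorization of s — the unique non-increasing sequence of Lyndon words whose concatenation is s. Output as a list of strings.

emit factor 1: 'c' (i=0, period=1)
emit factor 2: 'abffeefgcbedbffcbbf' (i=1, period=19)

["c", "abffeefgcbedbffcbbf"]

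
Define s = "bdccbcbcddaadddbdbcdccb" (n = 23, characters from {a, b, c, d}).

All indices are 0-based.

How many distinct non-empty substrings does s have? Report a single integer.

rank | idx | suffix
   0 |  10 | aadddbdbcdccb
   1 |  11 | adddbdbcdccb
   2 |  22 | b
   3 |   4 | bcbcddaadddbdbcdccb
   4 |  17 | bcdccb
   5 |   6 | bcddaadddbdbcdccb
   6 |  15 | bdbcdccb
   7 |   0 | bdccbcbcddaadddbdbcdccb
   8 |  21 | cb
   9 |   3 | cbcbcddaadddbdbcdccb
  10 |   5 | cbcddaadddbdbcdccb
  11 |  20 | ccb
  12 |   2 | ccbcbcddaadddbdbcdccb
  13 |  18 | cdccb
  14 |   7 | cddaadddbdbcdccb
  15 |   9 | daadddbdbcdccb
  16 |  16 | dbcdccb
  17 |  14 | dbdbcdccb
  18 |  19 | dccb
  19 |   1 | dccbcbcddaadddbdbcdccb
  20 |   8 | ddaadddbdbcdccb
  21 |  13 | ddbdbcdccb
  22 |  12 | dddbdbcdccb

SA = [10, 11, 22, 4, 17, 6, 15, 0, 21, 3, 5, 20, 2, 18, 7, 9, 16, 14, 19, 1, 8, 13, 12]
[i] adj suffixes → lcp
  [1] 10/11 → 1 ('a')
  [2] 11/22 → 0 ('')
  [3] 22/4 → 1 ('b')
  [4] 4/17 → 2 ('bc')
  [5] 17/6 → 3 ('bcd')
  [6] 6/15 → 1 ('b')
  [7] 15/0 → 2 ('bd')
  [8] 0/21 → 0 ('')
  [9] 21/3 → 2 ('cb')
  [10] 3/5 → 3 ('cbc')
  [11] 5/20 → 1 ('c')
  [12] 20/2 → 3 ('ccb')
  [13] 2/18 → 1 ('c')
  [14] 18/7 → 2 ('cd')
  [15] 7/9 → 0 ('')
  [16] 9/16 → 1 ('d')
  [17] 16/14 → 2 ('db')
  [18] 14/19 → 1 ('d')
  [19] 19/1 → 4 ('dccb')
  [20] 1/8 → 1 ('d')
  [21] 8/13 → 2 ('dd')
  [22] 13/12 → 2 ('dd')

n(n+1)/2 = 23·24/2 = 276
Σ LCP = 0 + 1 + 0 + 1 + 2 + 3 + 1 + 2 + 0 + 2 + 3 + 1 + 3 + 1 + 2 + 0 + 1 + 2 + 1 + 4 + 1 + 2 + 2 = 35
distinct = 276 − 35 = 241

241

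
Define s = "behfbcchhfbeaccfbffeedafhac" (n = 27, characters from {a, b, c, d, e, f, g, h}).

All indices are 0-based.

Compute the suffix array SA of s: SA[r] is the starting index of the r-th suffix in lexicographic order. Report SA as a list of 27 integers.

rank | idx | suffix
   0 |  25 | ac
   1 |  12 | accfbffeedafhac
   2 |  22 | afhac
   3 |   4 | bcchhfbeaccfbffeedafhac
   4 |  10 | beaccfbffeedafhac
   5 |   0 | behfbcchhfbeaccfbffeedafhac
   6 |  16 | bffeedafhac
   7 |  26 | c
   8 |  13 | ccfbffeedafhac
   9 |   5 | cchhfbeaccfbffeedafhac
  10 |  14 | cfbffeedafhac
  11 |   6 | chhfbeaccfbffeedafhac
  12 |  21 | dafhac
  13 |  11 | eaccfbffeedafhac
  14 |  20 | edafhac
  15 |  19 | eedafhac
  16 |   1 | ehfbcchhfbeaccfbffeedafhac
  17 |   3 | fbcchhfbeaccfbffeedafhac
  18 |   9 | fbeaccfbffeedafhac
  19 |  15 | fbffeedafhac
  20 |  18 | feedafhac
  21 |  17 | ffeedafhac
  22 |  23 | fhac
  23 |  24 | hac
  24 |   2 | hfbcchhfbeaccfbffeedafhac
  25 |   8 | hfbeaccfbffeedafhac
  26 |   7 | hhfbeaccfbffeedafhac

[25, 12, 22, 4, 10, 0, 16, 26, 13, 5, 14, 6, 21, 11, 20, 19, 1, 3, 9, 15, 18, 17, 23, 24, 2, 8, 7]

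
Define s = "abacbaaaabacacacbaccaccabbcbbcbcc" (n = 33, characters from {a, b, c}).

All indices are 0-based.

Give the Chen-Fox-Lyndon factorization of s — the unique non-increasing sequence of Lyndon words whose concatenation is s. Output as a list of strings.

["abacb", "aaaabacacacbaccaccabbcbbcbcc"]

emit factor 1: 'abacb' (i=0, period=5)
emit factor 2: 'aaaabacacacbaccaccabbcbbcbcc' (i=5, period=28)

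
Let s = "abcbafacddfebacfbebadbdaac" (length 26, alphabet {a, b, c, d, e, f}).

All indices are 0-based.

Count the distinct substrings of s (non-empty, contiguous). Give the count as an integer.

325

rank→(start, suffix):
  0 → (23, 'aac')
  1 → (0, 'abcbafacddfebacfbebadbdaac')
  2 → (24, 'ac')
  3 → (6, 'acddfebacfbebadbdaac')
  4 → (13, 'acfbebadbdaac')
  5 → (19, 'adbdaac')
  6 → (4, 'afacddfebacfbebadbdaac')
  7 → (12, 'bacfbebadbdaac')
  8 → (18, 'badbdaac')
  9 → (3, 'bafacddfebacfbebadbdaac')
  10 → (1, 'bcbafacddfebacfbebadbdaac')
  11 → (21, 'bdaac')
  12 → (16, 'bebadbdaac')
  13 → (25, 'c')
  14 → (2, 'cbafacddfebacfbebadbdaac')
  15 → (7, 'cddfebacfbebadbdaac')
  16 → (14, 'cfbebadbdaac')
  17 → (22, 'daac')
  18 → (20, 'dbdaac')
  19 → (8, 'ddfebacfbebadbdaac')
  20 → (9, 'dfebacfbebadbdaac')
  21 → (11, 'ebacfbebadbdaac')
  22 → (17, 'ebadbdaac')
  23 → (5, 'facddfebacfbebadbdaac')
  24 → (15, 'fbebadbdaac')
  25 → (10, 'febacfbebadbdaac')

SA = [23, 0, 24, 6, 13, 19, 4, 12, 18, 3, 1, 21, 16, 25, 2, 7, 14, 22, 20, 8, 9, 11, 17, 5, 15, 10]
rank  pair      lcp
   1  s[23:],s[0:]  1  'a'
   2  s[0:],s[24:]  1  'a'
   3  s[24:],s[6:]  2  'ac'
   4  s[6:],s[13:]  2  'ac'
   5  s[13:],s[19:]  1  'a'
   6  s[19:],s[4:]  1  'a'
   7  s[4:],s[12:]  0  ''
   8  s[12:],s[18:]  2  'ba'
   9  s[18:],s[3:]  2  'ba'
  10  s[3:],s[1:]  1  'b'
  11  s[1:],s[21:]  1  'b'
  12  s[21:],s[16:]  1  'b'
  13  s[16:],s[25:]  0  ''
  14  s[25:],s[2:]  1  'c'
  15  s[2:],s[7:]  1  'c'
  16  s[7:],s[14:]  1  'c'
  17  s[14:],s[22:]  0  ''
  18  s[22:],s[20:]  1  'd'
  19  s[20:],s[8:]  1  'd'
  20  s[8:],s[9:]  1  'd'
  21  s[9:],s[11:]  0  ''
  22  s[11:],s[17:]  3  'eba'
  23  s[17:],s[5:]  0  ''
  24  s[5:],s[15:]  1  'f'
  25  s[15:],s[10:]  1  'f'

n(n+1)/2 = 26·27/2 = 351
Σ LCP = 0 + 1 + 1 + 2 + 2 + 1 + 1 + 0 + 2 + 2 + 1 + 1 + 1 + 0 + 1 + 1 + 1 + 0 + 1 + 1 + 1 + 0 + 3 + 0 + 1 + 1 = 26
distinct = 351 − 26 = 325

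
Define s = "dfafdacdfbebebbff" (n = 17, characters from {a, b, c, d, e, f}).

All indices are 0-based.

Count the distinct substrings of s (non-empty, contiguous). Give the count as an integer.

138

rank | idx | suffix
   0 |   5 | acdfbebebbff
   1 |   2 | afdacdfbebebbff
   2 |  13 | bbff
   3 |  11 | bebbff
   4 |   9 | bebebbff
   5 |  14 | bff
   6 |   6 | cdfbebebbff
   7 |   4 | dacdfbebebbff
   8 |   0 | dfafdacdfbebebbff
   9 |   7 | dfbebebbff
  10 |  12 | ebbff
  11 |  10 | ebebbff
  12 |  16 | f
  13 |   1 | fafdacdfbebebbff
  14 |   8 | fbebebbff
  15 |   3 | fdacdfbebebbff
  16 |  15 | ff

SA = [5, 2, 13, 11, 9, 14, 6, 4, 0, 7, 12, 10, 16, 1, 8, 3, 15]
i: (SA[i-1],SA[i]) lcp shared
  1: (5,2) 1 'a'
  2: (2,13) 0 ''
  3: (13,11) 1 'b'
  4: (11,9) 3 'beb'
  5: (9,14) 1 'b'
  6: (14,6) 0 ''
  7: (6,4) 0 ''
  8: (4,0) 1 'd'
  9: (0,7) 2 'df'
  10: (7,12) 0 ''
  11: (12,10) 2 'eb'
  12: (10,16) 0 ''
  13: (16,1) 1 'f'
  14: (1,8) 1 'f'
  15: (8,3) 1 'f'
  16: (3,15) 1 'f'

n(n+1)/2 = 17·18/2 = 153
Σ LCP = 0 + 1 + 0 + 1 + 3 + 1 + 0 + 0 + 1 + 2 + 0 + 2 + 0 + 1 + 1 + 1 + 1 = 15
distinct = 153 − 15 = 138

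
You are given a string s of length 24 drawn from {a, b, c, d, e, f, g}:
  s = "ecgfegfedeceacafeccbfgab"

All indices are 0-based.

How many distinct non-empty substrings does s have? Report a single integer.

sorted suffixes:
  #0 SA[0]=22  'ab'
  #1 SA[1]=12  'acafeccbfgab'
  #2 SA[2]=14  'afeccbfgab'
  #3 SA[3]=23  'b'
  #4 SA[4]=19  'bfgab'
  #5 SA[5]=13  'cafeccbfgab'
  #6 SA[6]=18  'cbfgab'
  #7 SA[7]=17  'ccbfgab'
  #8 SA[8]=10  'ceacafeccbfgab'
  #9 SA[9]=1  'cgfegfedeceacafeccbfgab'
  #10 SA[10]=8  'deceacafeccbfgab'
  #11 SA[11]=11  'eacafeccbfgab'
  #12 SA[12]=16  'eccbfgab'
  #13 SA[13]=9  'eceacafeccbfgab'
  #14 SA[14]=0  'ecgfegfedeceacafeccbfgab'
  #15 SA[15]=7  'edeceacafeccbfgab'
  #16 SA[16]=4  'egfedeceacafeccbfgab'
  #17 SA[17]=15  'feccbfgab'
  #18 SA[18]=6  'fedeceacafeccbfgab'
  #19 SA[19]=3  'fegfedeceacafeccbfgab'
  #20 SA[20]=20  'fgab'
  #21 SA[21]=21  'gab'
  #22 SA[22]=5  'gfedeceacafeccbfgab'
  #23 SA[23]=2  'gfegfedeceacafeccbfgab'

SA = [22, 12, 14, 23, 19, 13, 18, 17, 10, 1, 8, 11, 16, 9, 0, 7, 4, 15, 6, 3, 20, 21, 5, 2]
i: (SA[i-1],SA[i]) lcp shared
  1: (22,12) 1 'a'
  2: (12,14) 1 'a'
  3: (14,23) 0 ''
  4: (23,19) 1 'b'
  5: (19,13) 0 ''
  6: (13,18) 1 'c'
  7: (18,17) 1 'c'
  8: (17,10) 1 'c'
  9: (10,1) 1 'c'
  10: (1,8) 0 ''
  11: (8,11) 0 ''
  12: (11,16) 1 'e'
  13: (16,9) 2 'ec'
  14: (9,0) 2 'ec'
  15: (0,7) 1 'e'
  16: (7,4) 1 'e'
  17: (4,15) 0 ''
  18: (15,6) 2 'fe'
  19: (6,3) 2 'fe'
  20: (3,20) 1 'f'
  21: (20,21) 0 ''
  22: (21,5) 1 'g'
  23: (5,2) 3 'gfe'

n(n+1)/2 = 24·25/2 = 300
Σ LCP = 0 + 1 + 1 + 0 + 1 + 0 + 1 + 1 + 1 + 1 + 0 + 0 + 1 + 2 + 2 + 1 + 1 + 0 + 2 + 2 + 1 + 0 + 1 + 3 = 23
distinct = 300 − 23 = 277

277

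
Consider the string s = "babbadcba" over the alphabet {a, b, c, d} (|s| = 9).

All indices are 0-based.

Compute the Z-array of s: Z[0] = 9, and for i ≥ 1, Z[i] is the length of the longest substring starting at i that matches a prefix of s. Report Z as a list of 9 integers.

Z[0]=9
i=1: outside box; Z[1]=0
i=2: outside box; Z[2]=1 grow→box=[2,3)
i=3: outside box; Z[3]=2 grow→box=[3,5)
i=4: min(r-i=1, Z[1]=0)=0; Z[4]=0
i=5: outside box; Z[5]=0
i=6: outside box; Z[6]=0
i=7: outside box; Z[7]=2 grow→box=[7,9)
i=8: min(r-i=1, Z[1]=0)=0; Z[8]=0

[9, 0, 1, 2, 0, 0, 0, 2, 0]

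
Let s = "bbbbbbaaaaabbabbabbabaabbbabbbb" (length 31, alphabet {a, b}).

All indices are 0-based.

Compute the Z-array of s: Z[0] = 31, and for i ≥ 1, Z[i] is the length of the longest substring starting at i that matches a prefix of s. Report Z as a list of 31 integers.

Z[0]=31
i=1: outside box; Z[1]=5 scan→box=[1,6)
i=2: min(r-i=4, Z[1]=5)=4; Z[2]=4
i=3: min(r-i=3, Z[2]=4)=3; Z[3]=3
i=4: min(r-i=2, Z[3]=3)=2; Z[4]=2
i=5: min(r-i=1, Z[4]=2)=1; Z[5]=1
i=6: outside box; Z[6]=0
i=7: outside box; Z[7]=0
i=8: outside box; Z[8]=0
i=9: outside box; Z[9]=0
i=10: outside box; Z[10]=0
i=11: outside box; Z[11]=2 scan→box=[11,13)
i=12: min(r-i=1, Z[1]=5)=1; Z[12]=1
i=13: outside box; Z[13]=0
i=14: outside box; Z[14]=2 scan→box=[14,16)
i=15: min(r-i=1, Z[1]=5)=1; Z[15]=1
i=16: outside box; Z[16]=0
i=17: outside box; Z[17]=2 scan→box=[17,19)
i=18: min(r-i=1, Z[1]=5)=1; Z[18]=1
i=19: outside box; Z[19]=0
i=20: outside box; Z[20]=1 scan→box=[20,21)
i=21: outside box; Z[21]=0
i=22: outside box; Z[22]=0
i=23: outside box; Z[23]=3 scan→box=[23,26)
i=24: min(r-i=2, Z[1]=5)=2; Z[24]=2
i=25: min(r-i=1, Z[2]=4)=1; Z[25]=1
i=26: outside box; Z[26]=0
i=27: outside box; Z[27]=4 scan→box=[27,31)
i=28: min(r-i=3, Z[1]=5)=3; Z[28]=3
i=29: min(r-i=2, Z[2]=4)=2; Z[29]=2
i=30: min(r-i=1, Z[3]=3)=1; Z[30]=1

[31, 5, 4, 3, 2, 1, 0, 0, 0, 0, 0, 2, 1, 0, 2, 1, 0, 2, 1, 0, 1, 0, 0, 3, 2, 1, 0, 4, 3, 2, 1]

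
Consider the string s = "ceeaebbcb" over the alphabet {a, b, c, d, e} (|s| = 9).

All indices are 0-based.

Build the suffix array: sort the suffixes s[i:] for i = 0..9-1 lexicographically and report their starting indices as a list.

[3, 8, 5, 6, 7, 0, 2, 4, 1]

rank | idx | suffix
   0 |   3 | aebbcb
   1 |   8 | b
   2 |   5 | bbcb
   3 |   6 | bcb
   4 |   7 | cb
   5 |   0 | ceeaebbcb
   6 |   2 | eaebbcb
   7 |   4 | ebbcb
   8 |   1 | eeaebbcb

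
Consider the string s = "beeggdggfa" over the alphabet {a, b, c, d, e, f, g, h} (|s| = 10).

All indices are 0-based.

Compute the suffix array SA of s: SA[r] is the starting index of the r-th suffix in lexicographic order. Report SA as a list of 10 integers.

sorted suffixes:
  #0 SA[0]=9  'a'
  #1 SA[1]=0  'beeggdggfa'
  #2 SA[2]=5  'dggfa'
  #3 SA[3]=1  'eeggdggfa'
  #4 SA[4]=2  'eggdggfa'
  #5 SA[5]=8  'fa'
  #6 SA[6]=4  'gdggfa'
  #7 SA[7]=7  'gfa'
  #8 SA[8]=3  'ggdggfa'
  #9 SA[9]=6  'ggfa'

[9, 0, 5, 1, 2, 8, 4, 7, 3, 6]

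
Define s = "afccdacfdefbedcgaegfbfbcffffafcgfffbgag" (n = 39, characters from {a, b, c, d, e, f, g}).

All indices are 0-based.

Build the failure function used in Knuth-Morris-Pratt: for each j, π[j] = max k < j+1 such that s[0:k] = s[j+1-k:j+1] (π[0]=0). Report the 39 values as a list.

π[0] = 0
j=1 s[j]='f': π[1]=0 (border '')
j=2 s[j]='c': π[2]=0 (border '')
j=3 s[j]='c': π[3]=0 (border '')
j=4 s[j]='d': π[4]=0 (border '')
j=5 s[j]='a': π[5]=1 (border 'a')
j=6 s[j]='c': k: 1→0; π[6]=0 (border '')
j=7 s[j]='f': π[7]=0 (border '')
j=8 s[j]='d': π[8]=0 (border '')
j=9 s[j]='e': π[9]=0 (border '')
j=10 s[j]='f': π[10]=0 (border '')
j=11 s[j]='b': π[11]=0 (border '')
j=12 s[j]='e': π[12]=0 (border '')
j=13 s[j]='d': π[13]=0 (border '')
j=14 s[j]='c': π[14]=0 (border '')
j=15 s[j]='g': π[15]=0 (border '')
j=16 s[j]='a': π[16]=1 (border 'a')
j=17 s[j]='e': k: 1→0; π[17]=0 (border '')
j=18 s[j]='g': π[18]=0 (border '')
j=19 s[j]='f': π[19]=0 (border '')
j=20 s[j]='b': π[20]=0 (border '')
j=21 s[j]='f': π[21]=0 (border '')
j=22 s[j]='b': π[22]=0 (border '')
j=23 s[j]='c': π[23]=0 (border '')
j=24 s[j]='f': π[24]=0 (border '')
j=25 s[j]='f': π[25]=0 (border '')
j=26 s[j]='f': π[26]=0 (border '')
j=27 s[j]='f': π[27]=0 (border '')
j=28 s[j]='a': π[28]=1 (border 'a')
j=29 s[j]='f': π[29]=2 (border 'af')
j=30 s[j]='c': π[30]=3 (border 'afc')
j=31 s[j]='g': k: 3→0; π[31]=0 (border '')
j=32 s[j]='f': π[32]=0 (border '')
j=33 s[j]='f': π[33]=0 (border '')
j=34 s[j]='f': π[34]=0 (border '')
j=35 s[j]='b': π[35]=0 (border '')
j=36 s[j]='g': π[36]=0 (border '')
j=37 s[j]='a': π[37]=1 (border 'a')
j=38 s[j]='g': k: 1→0; π[38]=0 (border '')

[0, 0, 0, 0, 0, 1, 0, 0, 0, 0, 0, 0, 0, 0, 0, 0, 1, 0, 0, 0, 0, 0, 0, 0, 0, 0, 0, 0, 1, 2, 3, 0, 0, 0, 0, 0, 0, 1, 0]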